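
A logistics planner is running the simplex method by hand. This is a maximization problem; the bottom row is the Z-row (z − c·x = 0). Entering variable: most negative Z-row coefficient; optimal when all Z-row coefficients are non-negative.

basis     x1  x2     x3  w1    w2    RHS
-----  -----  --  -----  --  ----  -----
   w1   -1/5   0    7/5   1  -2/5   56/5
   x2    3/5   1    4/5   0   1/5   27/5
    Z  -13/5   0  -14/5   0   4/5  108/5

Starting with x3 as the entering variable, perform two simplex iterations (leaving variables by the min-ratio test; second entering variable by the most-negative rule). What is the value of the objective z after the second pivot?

Ratio test on column x3 — row 1: (56/5)/(7/5) = 8; row 2: (27/5)/(4/5) = 27/4. Minimum is 27/4 at row 2 (x2 leaves); pivot element 4/5.
Pivot on row 2; the Z-row RHS becomes 108/5 − (-14/5)·(27/4) = 81/2.
Next entering variable (most negative Z-row entry -1/2): x1.
Ratio test on column x1 — row 1: entry -5/4 ≤ 0; row 2: (27/4)/(3/4) = 9. Minimum is 9 at row 2 (x3 leaves); pivot element 3/4.
After the second pivot the Z-row RHS is 81/2 − (-1/2)·9 = 45.

45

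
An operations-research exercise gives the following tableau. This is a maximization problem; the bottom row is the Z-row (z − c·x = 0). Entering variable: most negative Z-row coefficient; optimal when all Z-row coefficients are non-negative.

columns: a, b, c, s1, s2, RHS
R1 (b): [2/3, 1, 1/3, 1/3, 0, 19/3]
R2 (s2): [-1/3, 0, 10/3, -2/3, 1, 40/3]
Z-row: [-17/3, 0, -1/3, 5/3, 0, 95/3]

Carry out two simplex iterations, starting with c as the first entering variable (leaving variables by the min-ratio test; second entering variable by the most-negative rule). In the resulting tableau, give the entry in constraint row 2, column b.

1/7

Ratio test on column c — row 1: (19/3)/(1/3) = 19; row 2: (40/3)/(10/3) = 4. Minimum is 4 at row 2 (s2 leaves); pivot element 10/3.
Divide row 2 by 10/3; eliminate column c from the other rows.
Second iteration: most negative Z-row entry is -57/10 in column a, so a enters.
Ratio test on column a — row 1: 5/(7/10) = 50/7; row 2: entry -1/10 ≤ 0. Minimum is 50/7 at row 1 (b leaves); pivot element 7/10.
Divide row 1 by 7/10; eliminate column a from the other rows.
After both pivots, the entry at constraint row 2, column b is 1/7.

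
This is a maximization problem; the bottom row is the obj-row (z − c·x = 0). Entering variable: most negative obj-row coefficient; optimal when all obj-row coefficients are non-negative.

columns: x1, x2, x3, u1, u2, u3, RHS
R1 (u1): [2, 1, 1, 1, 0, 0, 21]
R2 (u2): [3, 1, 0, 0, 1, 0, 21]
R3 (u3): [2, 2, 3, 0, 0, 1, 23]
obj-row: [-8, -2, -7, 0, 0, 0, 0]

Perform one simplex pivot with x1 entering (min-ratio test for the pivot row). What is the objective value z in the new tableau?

56

Ratio test on column x1 — row 1: 21/2 = 21/2; row 2: 21/3 = 7; row 3: 23/2 = 23/2. Minimum is 7 at row 2 (u2 leaves); pivot element 3.
Pivot on row 2; the obj-row RHS becomes 0 − (-8)·7 = 56.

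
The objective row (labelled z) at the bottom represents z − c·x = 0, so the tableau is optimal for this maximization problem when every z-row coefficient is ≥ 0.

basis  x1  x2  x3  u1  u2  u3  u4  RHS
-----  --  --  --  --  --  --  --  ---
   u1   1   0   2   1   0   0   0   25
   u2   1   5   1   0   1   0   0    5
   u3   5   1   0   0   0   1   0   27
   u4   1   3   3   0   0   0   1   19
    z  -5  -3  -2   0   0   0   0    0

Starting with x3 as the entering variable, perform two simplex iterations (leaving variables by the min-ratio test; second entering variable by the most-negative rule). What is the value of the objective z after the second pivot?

Ratio test on column x3 — row 1: 25/2 = 25/2; row 2: 5/1 = 5; row 3: entry 0 ≤ 0; row 4: 19/3 = 19/3. Minimum is 5 at row 2 (u2 leaves); pivot element 1.
Pivot on row 2; the z-row RHS becomes 0 − (-2)·5 = 10.
Next entering variable (most negative z-row entry -3): x1.
Ratio test on column x1 — row 1: entry -1 ≤ 0; row 2: 5/1 = 5; row 3: 27/5 = 27/5; row 4: entry -2 ≤ 0. Minimum is 5 at row 2 (x3 leaves); pivot element 1.
After the second pivot the z-row RHS is 10 − (-3)·5 = 25.

25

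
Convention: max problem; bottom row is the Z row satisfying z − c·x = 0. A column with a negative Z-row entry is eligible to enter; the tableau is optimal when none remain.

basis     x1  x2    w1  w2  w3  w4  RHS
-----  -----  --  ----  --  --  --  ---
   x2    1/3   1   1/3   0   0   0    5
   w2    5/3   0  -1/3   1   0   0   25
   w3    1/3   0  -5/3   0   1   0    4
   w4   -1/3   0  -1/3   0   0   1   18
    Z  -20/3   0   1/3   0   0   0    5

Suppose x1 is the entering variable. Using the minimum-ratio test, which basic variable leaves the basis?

w3

Column x1 entries and ratios — x2: 5/(1/3) = 15; w2: 25/(5/3) = 15; w3: 4/(1/3) = 12; w4: -1/3 ≤ 0, skip.
Smallest ratio is 12 in the row of w3, so w3 leaves.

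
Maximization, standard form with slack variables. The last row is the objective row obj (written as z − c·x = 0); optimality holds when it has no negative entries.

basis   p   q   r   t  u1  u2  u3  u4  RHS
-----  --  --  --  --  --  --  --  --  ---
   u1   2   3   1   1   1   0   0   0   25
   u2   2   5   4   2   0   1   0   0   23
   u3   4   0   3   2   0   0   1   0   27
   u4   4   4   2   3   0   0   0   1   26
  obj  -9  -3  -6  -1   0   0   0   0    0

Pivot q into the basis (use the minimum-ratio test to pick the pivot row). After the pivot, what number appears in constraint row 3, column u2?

0

Ratio test on column q — row 1: 25/3 = 25/3; row 2: 23/5 = 23/5; row 3: entry 0 ≤ 0; row 4: 26/4 = 13/2. Minimum is 23/5 at row 2 (u2 leaves); pivot element 5.
Divide row 2 by 5; eliminate column q from the other rows.
Row 3 update in column u2: 0 − 0·(1/5) = 0.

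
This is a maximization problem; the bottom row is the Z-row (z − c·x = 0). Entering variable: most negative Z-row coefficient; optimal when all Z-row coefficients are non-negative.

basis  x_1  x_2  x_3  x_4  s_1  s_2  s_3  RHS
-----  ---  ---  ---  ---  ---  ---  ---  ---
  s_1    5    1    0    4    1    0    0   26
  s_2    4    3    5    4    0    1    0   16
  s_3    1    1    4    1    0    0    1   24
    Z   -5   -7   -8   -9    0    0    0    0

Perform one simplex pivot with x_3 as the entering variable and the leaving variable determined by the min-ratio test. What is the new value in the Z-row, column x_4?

Ratio test on column x_3 — row 1: entry 0 ≤ 0; row 2: 16/5 = 16/5; row 3: 24/4 = 6. Minimum is 16/5 at row 2 (s_2 leaves); pivot element 5.
Divide row 2 by 5; eliminate column x_3 from the other rows.
Z-row update in column x_4: -9 − (-8)·(4/5) = -13/5.

-13/5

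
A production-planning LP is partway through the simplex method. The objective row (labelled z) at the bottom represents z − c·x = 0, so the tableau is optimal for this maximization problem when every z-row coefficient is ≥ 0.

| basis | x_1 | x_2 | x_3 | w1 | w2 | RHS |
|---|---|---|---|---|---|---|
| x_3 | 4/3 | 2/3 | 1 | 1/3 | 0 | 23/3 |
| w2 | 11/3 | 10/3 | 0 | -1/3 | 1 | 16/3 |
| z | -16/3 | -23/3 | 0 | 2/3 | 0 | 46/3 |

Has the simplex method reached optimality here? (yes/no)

no

The z-row has a negative entry -23/3 in column x_2, so it is not optimal.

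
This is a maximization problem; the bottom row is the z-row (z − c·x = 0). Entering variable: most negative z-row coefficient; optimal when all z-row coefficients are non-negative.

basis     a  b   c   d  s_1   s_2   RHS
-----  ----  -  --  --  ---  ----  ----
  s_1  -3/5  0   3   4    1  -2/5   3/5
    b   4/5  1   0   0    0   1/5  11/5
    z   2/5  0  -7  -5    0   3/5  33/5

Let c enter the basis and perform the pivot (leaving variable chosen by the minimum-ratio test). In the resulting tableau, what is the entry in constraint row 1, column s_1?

Ratio test on column c — row 1: (3/5)/3 = 1/5; row 2: entry 0 ≤ 0. Minimum is 1/5 at row 1 (s_1 leaves); pivot element 3.
Divide row 1 by 3; eliminate column c from the other rows.
In the new row 1, the s_1 entry is the old entry divided by the pivot: 1/3 = 1/3.

1/3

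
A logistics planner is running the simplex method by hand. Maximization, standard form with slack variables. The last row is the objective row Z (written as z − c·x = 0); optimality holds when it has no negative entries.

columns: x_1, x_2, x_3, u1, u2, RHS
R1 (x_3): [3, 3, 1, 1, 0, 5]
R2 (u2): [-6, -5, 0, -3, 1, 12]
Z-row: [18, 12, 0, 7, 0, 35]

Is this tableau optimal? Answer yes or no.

yes

Every Z-row coefficient is ≥ 0, so the tableau is optimal.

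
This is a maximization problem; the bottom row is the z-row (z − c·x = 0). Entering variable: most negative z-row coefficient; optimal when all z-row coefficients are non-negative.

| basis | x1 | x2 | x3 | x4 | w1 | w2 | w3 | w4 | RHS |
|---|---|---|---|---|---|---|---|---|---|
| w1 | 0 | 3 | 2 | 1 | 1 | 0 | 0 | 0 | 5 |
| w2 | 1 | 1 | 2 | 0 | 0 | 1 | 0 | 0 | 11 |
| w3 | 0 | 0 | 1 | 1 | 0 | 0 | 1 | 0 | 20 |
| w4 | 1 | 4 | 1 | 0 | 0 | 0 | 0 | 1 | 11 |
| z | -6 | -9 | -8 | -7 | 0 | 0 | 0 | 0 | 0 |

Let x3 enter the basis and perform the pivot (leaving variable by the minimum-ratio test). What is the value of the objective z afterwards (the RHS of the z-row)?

20

Ratio test on column x3 — row 1: 5/2 = 5/2; row 2: 11/2 = 11/2; row 3: 20/1 = 20; row 4: 11/1 = 11. Minimum is 5/2 at row 1 (w1 leaves); pivot element 2.
Pivot on row 1; the z-row RHS becomes 0 − (-8)·(5/2) = 20.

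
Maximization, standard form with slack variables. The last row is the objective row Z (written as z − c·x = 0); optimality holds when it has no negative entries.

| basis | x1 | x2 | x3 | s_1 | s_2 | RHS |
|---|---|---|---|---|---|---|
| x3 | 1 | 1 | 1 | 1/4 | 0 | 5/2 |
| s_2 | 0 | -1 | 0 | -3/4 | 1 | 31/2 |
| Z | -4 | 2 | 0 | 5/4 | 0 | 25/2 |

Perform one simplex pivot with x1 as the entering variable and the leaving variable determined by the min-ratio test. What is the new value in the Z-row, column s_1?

Ratio test on column x1 — row 1: (5/2)/1 = 5/2; row 2: entry 0 ≤ 0. Minimum is 5/2 at row 1 (x3 leaves); pivot element 1.
Divide row 1 by 1; eliminate column x1 from the other rows.
Z-row update in column s_1: 5/4 − (-4)·(1/4) = 9/4.

9/4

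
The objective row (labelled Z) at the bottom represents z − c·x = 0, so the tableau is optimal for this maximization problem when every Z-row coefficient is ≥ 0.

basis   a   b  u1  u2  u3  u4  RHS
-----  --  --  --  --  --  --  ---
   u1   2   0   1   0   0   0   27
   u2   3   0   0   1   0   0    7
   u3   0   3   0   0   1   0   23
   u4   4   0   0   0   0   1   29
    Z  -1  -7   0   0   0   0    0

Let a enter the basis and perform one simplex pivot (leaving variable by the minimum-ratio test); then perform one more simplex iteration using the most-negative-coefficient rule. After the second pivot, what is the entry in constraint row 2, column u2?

1/3

Ratio test on column a — row 1: 27/2 = 27/2; row 2: 7/3 = 7/3; row 3: entry 0 ≤ 0; row 4: 29/4 = 29/4. Minimum is 7/3 at row 2 (u2 leaves); pivot element 3.
Divide row 2 by 3; eliminate column a from the other rows.
Second iteration: most negative Z-row entry is -7 in column b, so b enters.
Ratio test on column b — row 1: entry 0 ≤ 0; row 2: entry 0 ≤ 0; row 3: 23/3 = 23/3; row 4: entry 0 ≤ 0. Minimum is 23/3 at row 3 (u3 leaves); pivot element 3.
Divide row 3 by 3; eliminate column b from the other rows.
After both pivots, the entry at constraint row 2, column u2 is 1/3.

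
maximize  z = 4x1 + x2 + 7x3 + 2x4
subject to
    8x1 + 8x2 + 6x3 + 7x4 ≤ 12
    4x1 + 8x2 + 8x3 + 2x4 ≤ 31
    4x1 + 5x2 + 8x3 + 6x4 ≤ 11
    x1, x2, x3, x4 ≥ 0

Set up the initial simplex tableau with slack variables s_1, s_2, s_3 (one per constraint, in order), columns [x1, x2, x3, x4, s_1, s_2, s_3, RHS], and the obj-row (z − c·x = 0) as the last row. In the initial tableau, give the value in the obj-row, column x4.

-2

The obj-row carries the negated objective coefficients: the x4 entry is -2.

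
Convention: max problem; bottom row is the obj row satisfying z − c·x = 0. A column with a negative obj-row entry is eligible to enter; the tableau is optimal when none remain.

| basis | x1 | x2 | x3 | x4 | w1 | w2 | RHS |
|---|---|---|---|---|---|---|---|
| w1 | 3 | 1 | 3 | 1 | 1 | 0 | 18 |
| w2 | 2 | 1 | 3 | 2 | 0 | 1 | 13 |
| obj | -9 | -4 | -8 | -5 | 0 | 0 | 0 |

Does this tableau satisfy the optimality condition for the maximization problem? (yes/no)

The obj-row has a negative entry -9 in column x1, so it is not optimal.

no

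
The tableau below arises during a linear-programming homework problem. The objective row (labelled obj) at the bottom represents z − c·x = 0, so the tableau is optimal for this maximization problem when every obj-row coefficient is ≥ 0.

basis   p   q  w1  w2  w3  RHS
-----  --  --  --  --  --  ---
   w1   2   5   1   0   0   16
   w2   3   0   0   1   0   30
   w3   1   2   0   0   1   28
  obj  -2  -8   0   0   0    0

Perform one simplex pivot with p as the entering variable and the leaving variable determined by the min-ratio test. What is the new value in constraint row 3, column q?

-1/2

Ratio test on column p — row 1: 16/2 = 8; row 2: 30/3 = 10; row 3: 28/1 = 28. Minimum is 8 at row 1 (w1 leaves); pivot element 2.
Divide row 1 by 2; eliminate column p from the other rows.
Row 3 update in column q: 2 − 1·(5/2) = -1/2.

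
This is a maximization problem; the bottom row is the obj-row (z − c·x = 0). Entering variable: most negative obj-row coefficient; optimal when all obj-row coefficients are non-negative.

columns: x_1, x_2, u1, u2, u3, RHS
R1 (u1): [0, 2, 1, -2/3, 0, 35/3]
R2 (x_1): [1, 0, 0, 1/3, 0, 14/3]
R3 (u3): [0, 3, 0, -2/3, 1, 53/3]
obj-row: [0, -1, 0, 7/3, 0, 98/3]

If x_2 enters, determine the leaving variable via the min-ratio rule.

Column x_2 entries and ratios — u1: (35/3)/2 = 35/6; x_1: 0 ≤ 0, skip; u3: (53/3)/3 = 53/9.
Smallest ratio is 35/6 in the row of u1, so u1 leaves.

u1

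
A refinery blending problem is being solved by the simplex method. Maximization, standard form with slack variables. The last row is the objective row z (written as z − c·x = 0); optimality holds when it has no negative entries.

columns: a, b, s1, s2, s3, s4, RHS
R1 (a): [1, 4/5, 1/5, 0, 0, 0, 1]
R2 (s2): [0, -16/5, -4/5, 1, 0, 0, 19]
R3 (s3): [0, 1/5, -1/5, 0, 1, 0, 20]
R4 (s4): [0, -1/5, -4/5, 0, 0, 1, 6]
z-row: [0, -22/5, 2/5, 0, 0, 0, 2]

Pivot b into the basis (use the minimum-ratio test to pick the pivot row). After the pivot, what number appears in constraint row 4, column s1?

-3/4

Ratio test on column b — row 1: 1/(4/5) = 5/4; row 2: entry -16/5 ≤ 0; row 3: 20/(1/5) = 100; row 4: entry -1/5 ≤ 0. Minimum is 5/4 at row 1 (a leaves); pivot element 4/5.
Divide row 1 by 4/5; eliminate column b from the other rows.
Row 4 update in column s1: -4/5 − (-1/5)·(1/4) = -3/4.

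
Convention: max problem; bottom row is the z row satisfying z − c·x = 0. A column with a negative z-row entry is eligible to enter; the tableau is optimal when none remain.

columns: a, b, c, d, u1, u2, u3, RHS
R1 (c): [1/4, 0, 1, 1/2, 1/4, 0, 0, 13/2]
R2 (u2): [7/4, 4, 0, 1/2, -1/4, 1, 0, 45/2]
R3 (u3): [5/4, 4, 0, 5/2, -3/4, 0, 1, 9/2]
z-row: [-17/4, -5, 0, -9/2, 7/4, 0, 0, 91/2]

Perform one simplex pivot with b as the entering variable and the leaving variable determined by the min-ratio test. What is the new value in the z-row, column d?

-11/8

Ratio test on column b — row 1: entry 0 ≤ 0; row 2: (45/2)/4 = 45/8; row 3: (9/2)/4 = 9/8. Minimum is 9/8 at row 3 (u3 leaves); pivot element 4.
Divide row 3 by 4; eliminate column b from the other rows.
z-row update in column d: -9/2 − (-5)·(5/8) = -11/8.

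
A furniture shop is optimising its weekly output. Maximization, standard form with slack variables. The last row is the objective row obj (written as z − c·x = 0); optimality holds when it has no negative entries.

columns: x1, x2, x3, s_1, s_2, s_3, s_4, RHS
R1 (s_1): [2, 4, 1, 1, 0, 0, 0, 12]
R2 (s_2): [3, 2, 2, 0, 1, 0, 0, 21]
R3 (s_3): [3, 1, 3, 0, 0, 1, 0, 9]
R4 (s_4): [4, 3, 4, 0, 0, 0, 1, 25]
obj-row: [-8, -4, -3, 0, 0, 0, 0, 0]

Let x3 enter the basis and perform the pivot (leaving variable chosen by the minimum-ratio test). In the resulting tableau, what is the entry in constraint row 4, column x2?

Ratio test on column x3 — row 1: 12/1 = 12; row 2: 21/2 = 21/2; row 3: 9/3 = 3; row 4: 25/4 = 25/4. Minimum is 3 at row 3 (s_3 leaves); pivot element 3.
Divide row 3 by 3; eliminate column x3 from the other rows.
Row 4 update in column x2: 3 − 4·(1/3) = 5/3.

5/3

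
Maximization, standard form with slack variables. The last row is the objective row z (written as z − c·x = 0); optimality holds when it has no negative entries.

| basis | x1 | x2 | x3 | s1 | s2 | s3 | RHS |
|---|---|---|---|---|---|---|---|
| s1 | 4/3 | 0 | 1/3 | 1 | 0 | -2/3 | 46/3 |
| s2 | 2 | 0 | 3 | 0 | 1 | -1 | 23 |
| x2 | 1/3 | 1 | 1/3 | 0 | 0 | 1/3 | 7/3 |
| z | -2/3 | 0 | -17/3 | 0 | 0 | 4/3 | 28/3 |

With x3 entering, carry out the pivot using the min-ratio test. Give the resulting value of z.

Ratio test on column x3 — row 1: (46/3)/(1/3) = 46; row 2: 23/3 = 23/3; row 3: (7/3)/(1/3) = 7. Minimum is 7 at row 3 (x2 leaves); pivot element 1/3.
Pivot on row 3; the z-row RHS becomes 28/3 − (-17/3)·7 = 49.

49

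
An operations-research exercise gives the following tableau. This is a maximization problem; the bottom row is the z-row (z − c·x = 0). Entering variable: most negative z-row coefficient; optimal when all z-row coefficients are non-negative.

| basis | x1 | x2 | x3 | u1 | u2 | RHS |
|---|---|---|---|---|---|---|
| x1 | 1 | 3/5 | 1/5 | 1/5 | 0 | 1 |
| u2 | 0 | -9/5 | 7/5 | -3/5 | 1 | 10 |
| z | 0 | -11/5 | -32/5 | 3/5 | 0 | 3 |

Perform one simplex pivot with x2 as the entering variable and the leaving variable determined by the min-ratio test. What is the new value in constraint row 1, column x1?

5/3

Ratio test on column x2 — row 1: 1/(3/5) = 5/3; row 2: entry -9/5 ≤ 0. Minimum is 5/3 at row 1 (x1 leaves); pivot element 3/5.
Divide row 1 by 3/5; eliminate column x2 from the other rows.
In the new row 1, the x1 entry is the old entry divided by the pivot: 1/(3/5) = 5/3.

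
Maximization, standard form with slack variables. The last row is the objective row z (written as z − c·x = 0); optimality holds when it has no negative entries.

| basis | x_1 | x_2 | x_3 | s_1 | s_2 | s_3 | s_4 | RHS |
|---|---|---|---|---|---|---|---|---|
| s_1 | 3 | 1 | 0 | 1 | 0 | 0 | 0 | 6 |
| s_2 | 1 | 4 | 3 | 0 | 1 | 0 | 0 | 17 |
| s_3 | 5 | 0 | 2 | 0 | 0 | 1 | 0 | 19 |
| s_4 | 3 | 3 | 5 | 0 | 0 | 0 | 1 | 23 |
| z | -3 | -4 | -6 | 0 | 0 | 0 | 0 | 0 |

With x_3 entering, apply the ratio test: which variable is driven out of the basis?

s_4

Column x_3 entries and ratios — s_1: 0 ≤ 0, skip; s_2: 17/3 = 17/3; s_3: 19/2 = 19/2; s_4: 23/5 = 23/5.
Smallest ratio is 23/5 in the row of s_4, so s_4 leaves.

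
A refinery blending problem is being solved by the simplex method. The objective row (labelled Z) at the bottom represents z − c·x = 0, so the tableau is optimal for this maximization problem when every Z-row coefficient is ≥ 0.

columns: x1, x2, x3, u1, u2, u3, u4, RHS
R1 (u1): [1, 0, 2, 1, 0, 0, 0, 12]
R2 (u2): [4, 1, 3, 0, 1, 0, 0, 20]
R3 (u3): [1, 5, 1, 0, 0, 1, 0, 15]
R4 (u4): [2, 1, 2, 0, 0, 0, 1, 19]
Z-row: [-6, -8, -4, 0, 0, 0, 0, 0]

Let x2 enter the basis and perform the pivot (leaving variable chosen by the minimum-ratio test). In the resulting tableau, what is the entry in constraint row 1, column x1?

1

Ratio test on column x2 — row 1: entry 0 ≤ 0; row 2: 20/1 = 20; row 3: 15/5 = 3; row 4: 19/1 = 19. Minimum is 3 at row 3 (u3 leaves); pivot element 5.
Divide row 3 by 5; eliminate column x2 from the other rows.
Row 1 update in column x1: 1 − 0·(1/5) = 1.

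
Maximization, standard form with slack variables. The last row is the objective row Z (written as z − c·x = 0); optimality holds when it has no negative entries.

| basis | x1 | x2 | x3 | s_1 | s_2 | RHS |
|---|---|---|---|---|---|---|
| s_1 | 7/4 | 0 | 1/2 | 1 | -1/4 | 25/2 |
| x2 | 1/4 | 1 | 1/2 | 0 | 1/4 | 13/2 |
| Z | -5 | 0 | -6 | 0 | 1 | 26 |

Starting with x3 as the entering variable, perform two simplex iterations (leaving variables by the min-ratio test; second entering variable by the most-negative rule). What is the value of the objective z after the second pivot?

112

Ratio test on column x3 — row 1: (25/2)/(1/2) = 25; row 2: (13/2)/(1/2) = 13. Minimum is 13 at row 2 (x2 leaves); pivot element 1/2.
Pivot on row 2; the Z-row RHS becomes 26 − (-6)·13 = 104.
Next entering variable (most negative Z-row entry -2): x1.
Ratio test on column x1 — row 1: 6/(3/2) = 4; row 2: 13/(1/2) = 26. Minimum is 4 at row 1 (s_1 leaves); pivot element 3/2.
After the second pivot the Z-row RHS is 104 − (-2)·4 = 112.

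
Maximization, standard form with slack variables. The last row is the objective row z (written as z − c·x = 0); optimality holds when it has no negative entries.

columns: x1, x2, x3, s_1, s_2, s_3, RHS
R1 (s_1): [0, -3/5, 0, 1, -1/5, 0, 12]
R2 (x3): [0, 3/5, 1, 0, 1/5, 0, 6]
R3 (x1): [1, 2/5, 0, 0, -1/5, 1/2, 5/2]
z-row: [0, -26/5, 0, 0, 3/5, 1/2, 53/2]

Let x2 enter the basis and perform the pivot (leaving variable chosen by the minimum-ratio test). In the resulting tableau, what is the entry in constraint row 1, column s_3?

Ratio test on column x2 — row 1: entry -3/5 ≤ 0; row 2: 6/(3/5) = 10; row 3: (5/2)/(2/5) = 25/4. Minimum is 25/4 at row 3 (x1 leaves); pivot element 2/5.
Divide row 3 by 2/5; eliminate column x2 from the other rows.
Row 1 update in column s_3: 0 − (-3/5)·(5/4) = 3/4.

3/4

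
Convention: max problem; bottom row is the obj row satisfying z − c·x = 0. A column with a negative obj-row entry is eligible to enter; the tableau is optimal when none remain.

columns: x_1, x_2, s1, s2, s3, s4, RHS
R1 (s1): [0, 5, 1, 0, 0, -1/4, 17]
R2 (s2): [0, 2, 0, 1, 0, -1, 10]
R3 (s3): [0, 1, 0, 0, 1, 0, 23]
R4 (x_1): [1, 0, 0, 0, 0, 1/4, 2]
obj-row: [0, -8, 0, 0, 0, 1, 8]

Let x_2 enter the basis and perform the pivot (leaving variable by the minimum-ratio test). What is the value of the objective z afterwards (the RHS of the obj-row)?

Ratio test on column x_2 — row 1: 17/5 = 17/5; row 2: 10/2 = 5; row 3: 23/1 = 23; row 4: entry 0 ≤ 0. Minimum is 17/5 at row 1 (s1 leaves); pivot element 5.
Pivot on row 1; the obj-row RHS becomes 8 − (-8)·(17/5) = 176/5.

176/5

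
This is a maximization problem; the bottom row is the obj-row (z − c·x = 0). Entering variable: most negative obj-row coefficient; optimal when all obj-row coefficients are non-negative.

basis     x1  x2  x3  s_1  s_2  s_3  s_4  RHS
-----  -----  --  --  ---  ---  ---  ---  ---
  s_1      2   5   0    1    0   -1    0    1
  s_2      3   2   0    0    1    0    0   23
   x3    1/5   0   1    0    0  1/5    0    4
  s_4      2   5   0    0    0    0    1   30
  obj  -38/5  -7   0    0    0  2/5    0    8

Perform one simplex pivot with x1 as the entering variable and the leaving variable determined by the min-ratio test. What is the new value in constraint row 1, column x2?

5/2

Ratio test on column x1 — row 1: 1/2 = 1/2; row 2: 23/3 = 23/3; row 3: 4/(1/5) = 20; row 4: 30/2 = 15. Minimum is 1/2 at row 1 (s_1 leaves); pivot element 2.
Divide row 1 by 2; eliminate column x1 from the other rows.
In the new row 1, the x2 entry is the old entry divided by the pivot: 5/2 = 5/2.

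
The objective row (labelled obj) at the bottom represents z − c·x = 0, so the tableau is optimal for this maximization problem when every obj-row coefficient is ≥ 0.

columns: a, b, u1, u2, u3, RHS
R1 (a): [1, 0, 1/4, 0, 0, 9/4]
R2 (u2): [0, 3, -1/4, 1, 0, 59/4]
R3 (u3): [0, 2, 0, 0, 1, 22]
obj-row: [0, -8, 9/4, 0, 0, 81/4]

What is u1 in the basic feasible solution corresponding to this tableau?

u1 is not in the basis, so in the current basic feasible solution u1 = 0.

0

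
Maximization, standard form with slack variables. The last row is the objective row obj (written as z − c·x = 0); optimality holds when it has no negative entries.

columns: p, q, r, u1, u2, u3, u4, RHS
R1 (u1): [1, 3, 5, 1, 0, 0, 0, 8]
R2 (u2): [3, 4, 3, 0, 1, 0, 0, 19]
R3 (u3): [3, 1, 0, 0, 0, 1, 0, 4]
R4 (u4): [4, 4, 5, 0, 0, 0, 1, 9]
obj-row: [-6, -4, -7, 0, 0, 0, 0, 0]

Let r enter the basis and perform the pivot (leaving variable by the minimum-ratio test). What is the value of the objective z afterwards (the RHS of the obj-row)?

Ratio test on column r — row 1: 8/5 = 8/5; row 2: 19/3 = 19/3; row 3: entry 0 ≤ 0; row 4: 9/5 = 9/5. Minimum is 8/5 at row 1 (u1 leaves); pivot element 5.
Pivot on row 1; the obj-row RHS becomes 0 − (-7)·(8/5) = 56/5.

56/5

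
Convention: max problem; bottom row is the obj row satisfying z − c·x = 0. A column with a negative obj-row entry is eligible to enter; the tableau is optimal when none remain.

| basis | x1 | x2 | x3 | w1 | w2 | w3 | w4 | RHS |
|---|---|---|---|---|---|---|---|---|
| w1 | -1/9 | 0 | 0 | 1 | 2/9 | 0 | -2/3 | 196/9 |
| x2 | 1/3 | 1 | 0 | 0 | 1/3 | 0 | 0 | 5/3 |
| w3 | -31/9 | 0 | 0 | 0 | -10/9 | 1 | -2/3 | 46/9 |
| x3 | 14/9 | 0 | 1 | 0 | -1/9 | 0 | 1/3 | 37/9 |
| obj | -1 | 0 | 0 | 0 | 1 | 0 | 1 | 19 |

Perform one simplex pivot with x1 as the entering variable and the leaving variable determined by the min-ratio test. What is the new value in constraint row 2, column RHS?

11/14

Ratio test on column x1 — row 1: entry -1/9 ≤ 0; row 2: (5/3)/(1/3) = 5; row 3: entry -31/9 ≤ 0; row 4: (37/9)/(14/9) = 37/14. Minimum is 37/14 at row 4 (x3 leaves); pivot element 14/9.
Divide row 4 by 14/9; eliminate column x1 from the other rows.
Row 2 update in column RHS: 5/3 − (1/3)·(37/14) = 11/14.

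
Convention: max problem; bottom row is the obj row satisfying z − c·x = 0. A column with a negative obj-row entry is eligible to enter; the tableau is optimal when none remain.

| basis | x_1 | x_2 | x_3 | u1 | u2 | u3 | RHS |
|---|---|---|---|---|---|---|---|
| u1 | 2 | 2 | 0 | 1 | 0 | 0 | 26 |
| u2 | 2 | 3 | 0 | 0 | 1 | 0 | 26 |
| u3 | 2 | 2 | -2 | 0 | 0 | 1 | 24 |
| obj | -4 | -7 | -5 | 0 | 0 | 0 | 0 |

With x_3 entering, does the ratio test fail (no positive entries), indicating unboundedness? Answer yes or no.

Every constraint-row entry in column x_3 is ≤ 0, so increasing x_3 is unbounded.

yes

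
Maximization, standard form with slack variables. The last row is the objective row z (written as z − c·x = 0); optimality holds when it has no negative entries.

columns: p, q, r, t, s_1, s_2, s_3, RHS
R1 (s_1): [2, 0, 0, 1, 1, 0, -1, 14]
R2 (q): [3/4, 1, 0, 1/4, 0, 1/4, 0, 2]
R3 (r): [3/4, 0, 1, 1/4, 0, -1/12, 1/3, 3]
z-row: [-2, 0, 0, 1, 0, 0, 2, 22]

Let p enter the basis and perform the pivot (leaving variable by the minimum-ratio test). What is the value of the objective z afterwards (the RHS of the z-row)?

82/3

Ratio test on column p — row 1: 14/2 = 7; row 2: 2/(3/4) = 8/3; row 3: 3/(3/4) = 4. Minimum is 8/3 at row 2 (q leaves); pivot element 3/4.
Pivot on row 2; the z-row RHS becomes 22 − (-2)·(8/3) = 82/3.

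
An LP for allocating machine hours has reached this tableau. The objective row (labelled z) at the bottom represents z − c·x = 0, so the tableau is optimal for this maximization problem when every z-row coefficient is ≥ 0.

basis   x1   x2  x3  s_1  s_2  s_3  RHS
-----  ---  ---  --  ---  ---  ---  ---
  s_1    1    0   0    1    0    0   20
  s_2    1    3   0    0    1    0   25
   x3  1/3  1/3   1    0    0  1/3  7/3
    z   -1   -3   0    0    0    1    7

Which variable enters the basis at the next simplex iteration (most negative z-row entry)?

x2

Negative z-row entries: x1: -1, x2: -3.
The most negative is -3 in column x2, so x2 enters.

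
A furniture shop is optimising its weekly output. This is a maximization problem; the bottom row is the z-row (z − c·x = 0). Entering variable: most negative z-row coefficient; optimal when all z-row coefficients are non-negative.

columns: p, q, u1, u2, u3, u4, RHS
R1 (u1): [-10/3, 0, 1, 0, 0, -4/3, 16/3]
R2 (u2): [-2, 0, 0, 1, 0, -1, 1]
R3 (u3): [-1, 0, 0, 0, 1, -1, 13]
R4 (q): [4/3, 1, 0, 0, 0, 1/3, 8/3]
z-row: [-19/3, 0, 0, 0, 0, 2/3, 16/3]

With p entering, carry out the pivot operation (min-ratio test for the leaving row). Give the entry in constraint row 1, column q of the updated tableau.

5/2

Ratio test on column p — row 1: entry -10/3 ≤ 0; row 2: entry -2 ≤ 0; row 3: entry -1 ≤ 0; row 4: (8/3)/(4/3) = 2. Minimum is 2 at row 4 (q leaves); pivot element 4/3.
Divide row 4 by 4/3; eliminate column p from the other rows.
Row 1 update in column q: 0 − (-10/3)·(3/4) = 5/2.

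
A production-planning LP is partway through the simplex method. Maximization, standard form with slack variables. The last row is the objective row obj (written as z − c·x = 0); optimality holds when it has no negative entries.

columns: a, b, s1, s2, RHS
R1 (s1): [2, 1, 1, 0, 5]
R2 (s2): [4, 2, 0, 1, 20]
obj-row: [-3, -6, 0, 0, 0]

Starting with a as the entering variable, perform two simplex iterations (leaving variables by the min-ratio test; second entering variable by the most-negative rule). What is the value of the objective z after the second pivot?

Ratio test on column a — row 1: 5/2 = 5/2; row 2: 20/4 = 5. Minimum is 5/2 at row 1 (s1 leaves); pivot element 2.
Pivot on row 1; the obj-row RHS becomes 0 − (-3)·(5/2) = 15/2.
Next entering variable (most negative obj-row entry -9/2): b.
Ratio test on column b — row 1: (5/2)/(1/2) = 5; row 2: entry 0 ≤ 0. Minimum is 5 at row 1 (a leaves); pivot element 1/2.
After the second pivot the obj-row RHS is 15/2 − (-9/2)·5 = 30.

30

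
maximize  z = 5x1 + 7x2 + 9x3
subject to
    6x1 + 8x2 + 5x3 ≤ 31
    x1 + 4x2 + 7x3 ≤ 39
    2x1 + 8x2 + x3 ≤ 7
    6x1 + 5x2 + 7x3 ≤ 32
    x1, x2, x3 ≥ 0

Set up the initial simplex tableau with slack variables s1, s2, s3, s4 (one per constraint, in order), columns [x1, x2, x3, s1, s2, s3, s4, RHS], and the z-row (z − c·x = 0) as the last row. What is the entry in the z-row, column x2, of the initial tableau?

-7

The z-row carries the negated objective coefficients: the x2 entry is -7.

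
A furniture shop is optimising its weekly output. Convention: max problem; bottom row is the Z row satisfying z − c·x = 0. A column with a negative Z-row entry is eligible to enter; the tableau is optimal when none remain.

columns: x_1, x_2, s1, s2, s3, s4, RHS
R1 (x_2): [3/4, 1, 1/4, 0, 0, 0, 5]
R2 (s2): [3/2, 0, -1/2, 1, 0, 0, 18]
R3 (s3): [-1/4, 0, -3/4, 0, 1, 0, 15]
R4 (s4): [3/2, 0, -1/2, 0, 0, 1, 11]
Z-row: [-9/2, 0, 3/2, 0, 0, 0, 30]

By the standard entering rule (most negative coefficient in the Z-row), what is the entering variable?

Negative Z-row entries: x_1: -9/2.
The most negative is -9/2 in column x_1, so x_1 enters.

x_1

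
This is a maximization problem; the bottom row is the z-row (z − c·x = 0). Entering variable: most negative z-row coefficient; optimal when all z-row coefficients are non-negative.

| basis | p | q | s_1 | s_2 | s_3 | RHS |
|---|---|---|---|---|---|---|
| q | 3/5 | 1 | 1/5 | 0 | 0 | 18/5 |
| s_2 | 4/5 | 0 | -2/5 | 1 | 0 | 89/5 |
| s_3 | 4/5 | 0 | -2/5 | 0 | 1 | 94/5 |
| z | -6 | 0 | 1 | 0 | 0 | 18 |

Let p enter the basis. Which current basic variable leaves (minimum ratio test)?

Column p entries and ratios — q: (18/5)/(3/5) = 6; s_2: (89/5)/(4/5) = 89/4; s_3: (94/5)/(4/5) = 47/2.
Smallest ratio is 6 in the row of q, so q leaves.

q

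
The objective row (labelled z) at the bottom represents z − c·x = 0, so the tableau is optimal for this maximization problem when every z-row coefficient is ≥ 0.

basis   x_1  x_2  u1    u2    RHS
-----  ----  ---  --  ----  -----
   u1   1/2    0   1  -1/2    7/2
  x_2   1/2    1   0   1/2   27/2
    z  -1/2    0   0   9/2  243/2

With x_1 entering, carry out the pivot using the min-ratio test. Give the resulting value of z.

Ratio test on column x_1 — row 1: (7/2)/(1/2) = 7; row 2: (27/2)/(1/2) = 27. Minimum is 7 at row 1 (u1 leaves); pivot element 1/2.
Pivot on row 1; the z-row RHS becomes 243/2 − (-1/2)·7 = 125.

125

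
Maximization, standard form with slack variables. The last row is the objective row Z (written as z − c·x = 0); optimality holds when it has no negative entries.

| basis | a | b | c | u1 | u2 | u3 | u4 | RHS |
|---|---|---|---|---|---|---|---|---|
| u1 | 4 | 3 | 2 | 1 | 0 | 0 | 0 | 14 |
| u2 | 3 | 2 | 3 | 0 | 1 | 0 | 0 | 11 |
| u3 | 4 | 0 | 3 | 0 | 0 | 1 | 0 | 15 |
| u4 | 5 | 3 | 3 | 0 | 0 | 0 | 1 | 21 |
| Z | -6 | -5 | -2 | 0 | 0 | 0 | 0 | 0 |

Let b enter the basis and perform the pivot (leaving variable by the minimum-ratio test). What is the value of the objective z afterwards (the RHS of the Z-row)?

Ratio test on column b — row 1: 14/3 = 14/3; row 2: 11/2 = 11/2; row 3: entry 0 ≤ 0; row 4: 21/3 = 7. Minimum is 14/3 at row 1 (u1 leaves); pivot element 3.
Pivot on row 1; the Z-row RHS becomes 0 − (-5)·(14/3) = 70/3.

70/3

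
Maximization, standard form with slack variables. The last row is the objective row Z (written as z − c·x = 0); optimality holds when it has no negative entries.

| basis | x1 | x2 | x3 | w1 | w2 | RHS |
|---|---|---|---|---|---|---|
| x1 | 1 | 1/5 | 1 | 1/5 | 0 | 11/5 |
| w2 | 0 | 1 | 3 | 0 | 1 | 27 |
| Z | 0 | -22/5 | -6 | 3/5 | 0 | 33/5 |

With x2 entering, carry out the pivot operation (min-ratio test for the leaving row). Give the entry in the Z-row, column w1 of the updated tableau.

Ratio test on column x2 — row 1: (11/5)/(1/5) = 11; row 2: 27/1 = 27. Minimum is 11 at row 1 (x1 leaves); pivot element 1/5.
Divide row 1 by 1/5; eliminate column x2 from the other rows.
Z-row update in column w1: 3/5 − (-22/5)·1 = 5.

5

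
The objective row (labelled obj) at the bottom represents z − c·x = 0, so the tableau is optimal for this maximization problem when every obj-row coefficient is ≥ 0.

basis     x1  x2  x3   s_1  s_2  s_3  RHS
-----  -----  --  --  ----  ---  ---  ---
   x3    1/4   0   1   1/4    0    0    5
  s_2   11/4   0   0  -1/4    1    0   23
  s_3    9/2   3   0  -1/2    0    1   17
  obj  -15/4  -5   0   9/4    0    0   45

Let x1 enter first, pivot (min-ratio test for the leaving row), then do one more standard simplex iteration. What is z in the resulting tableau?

Ratio test on column x1 — row 1: 5/(1/4) = 20; row 2: 23/(11/4) = 92/11; row 3: 17/(9/2) = 34/9. Minimum is 34/9 at row 3 (s_3 leaves); pivot element 9/2.
Pivot on row 3; the obj-row RHS becomes 45 − (-15/4)·(34/9) = 355/6.
Next entering variable (most negative obj-row entry -5/2): x2.
Ratio test on column x2 — row 1: entry -1/6 ≤ 0; row 2: entry -11/6 ≤ 0; row 3: (34/9)/(2/3) = 17/3. Minimum is 17/3 at row 3 (x1 leaves); pivot element 2/3.
After the second pivot the obj-row RHS is 355/6 − (-5/2)·(17/3) = 220/3.

220/3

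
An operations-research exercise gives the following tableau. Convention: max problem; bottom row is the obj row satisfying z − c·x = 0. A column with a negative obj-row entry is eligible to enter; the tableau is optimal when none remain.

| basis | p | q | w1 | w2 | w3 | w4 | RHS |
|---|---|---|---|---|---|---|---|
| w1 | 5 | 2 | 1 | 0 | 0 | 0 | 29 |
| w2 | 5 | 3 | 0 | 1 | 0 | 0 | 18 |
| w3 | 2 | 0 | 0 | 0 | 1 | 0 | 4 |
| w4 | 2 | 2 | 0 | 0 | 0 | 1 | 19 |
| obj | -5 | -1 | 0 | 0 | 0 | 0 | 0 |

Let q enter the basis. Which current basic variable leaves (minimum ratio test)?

w2

Column q entries and ratios — w1: 29/2 = 29/2; w2: 18/3 = 6; w3: 0 ≤ 0, skip; w4: 19/2 = 19/2.
Smallest ratio is 6 in the row of w2, so w2 leaves.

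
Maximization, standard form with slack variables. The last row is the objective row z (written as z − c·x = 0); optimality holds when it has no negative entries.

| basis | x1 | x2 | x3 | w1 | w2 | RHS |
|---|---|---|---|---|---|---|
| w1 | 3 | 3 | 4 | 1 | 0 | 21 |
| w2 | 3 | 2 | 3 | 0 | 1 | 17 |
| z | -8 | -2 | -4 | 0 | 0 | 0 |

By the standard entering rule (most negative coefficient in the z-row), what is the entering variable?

x1

Negative z-row entries: x1: -8, x2: -2, x3: -4.
The most negative is -8 in column x1, so x1 enters.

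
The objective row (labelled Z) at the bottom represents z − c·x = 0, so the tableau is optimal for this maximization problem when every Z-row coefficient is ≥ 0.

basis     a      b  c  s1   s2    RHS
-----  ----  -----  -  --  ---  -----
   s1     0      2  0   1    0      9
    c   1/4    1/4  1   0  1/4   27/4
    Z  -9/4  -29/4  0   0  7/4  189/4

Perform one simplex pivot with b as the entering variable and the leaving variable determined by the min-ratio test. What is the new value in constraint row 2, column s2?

1/4

Ratio test on column b — row 1: 9/2 = 9/2; row 2: (27/4)/(1/4) = 27. Minimum is 9/2 at row 1 (s1 leaves); pivot element 2.
Divide row 1 by 2; eliminate column b from the other rows.
Row 2 update in column s2: 1/4 − (1/4)·0 = 1/4.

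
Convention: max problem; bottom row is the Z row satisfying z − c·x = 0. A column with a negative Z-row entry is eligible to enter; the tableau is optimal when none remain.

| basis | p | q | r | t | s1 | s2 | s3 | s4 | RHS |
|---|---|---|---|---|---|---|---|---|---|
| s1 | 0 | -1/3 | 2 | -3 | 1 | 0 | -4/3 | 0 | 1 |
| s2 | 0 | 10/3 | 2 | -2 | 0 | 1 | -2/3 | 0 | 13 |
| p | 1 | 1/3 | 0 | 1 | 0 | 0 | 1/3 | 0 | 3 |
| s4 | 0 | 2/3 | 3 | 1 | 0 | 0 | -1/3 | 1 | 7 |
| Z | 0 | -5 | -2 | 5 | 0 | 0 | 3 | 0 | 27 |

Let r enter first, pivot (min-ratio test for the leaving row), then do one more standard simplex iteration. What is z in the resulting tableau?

Ratio test on column r — row 1: 1/2 = 1/2; row 2: 13/2 = 13/2; row 3: entry 0 ≤ 0; row 4: 7/3 = 7/3. Minimum is 1/2 at row 1 (s1 leaves); pivot element 2.
Pivot on row 1; the Z-row RHS becomes 27 − (-2)·(1/2) = 28.
Next entering variable (most negative Z-row entry -16/3): q.
Ratio test on column q — row 1: entry -1/6 ≤ 0; row 2: 12/(11/3) = 36/11; row 3: 3/(1/3) = 9; row 4: (11/2)/(7/6) = 33/7. Minimum is 36/11 at row 2 (s2 leaves); pivot element 11/3.
After the second pivot the Z-row RHS is 28 − (-16/3)·(36/11) = 500/11.

500/11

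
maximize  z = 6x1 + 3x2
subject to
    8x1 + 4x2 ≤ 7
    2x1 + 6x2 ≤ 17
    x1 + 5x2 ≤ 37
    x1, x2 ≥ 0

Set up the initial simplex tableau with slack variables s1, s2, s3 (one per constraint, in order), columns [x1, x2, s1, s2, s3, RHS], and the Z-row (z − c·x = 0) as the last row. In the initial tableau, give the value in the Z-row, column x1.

-6

The Z-row carries the negated objective coefficients: the x1 entry is -6.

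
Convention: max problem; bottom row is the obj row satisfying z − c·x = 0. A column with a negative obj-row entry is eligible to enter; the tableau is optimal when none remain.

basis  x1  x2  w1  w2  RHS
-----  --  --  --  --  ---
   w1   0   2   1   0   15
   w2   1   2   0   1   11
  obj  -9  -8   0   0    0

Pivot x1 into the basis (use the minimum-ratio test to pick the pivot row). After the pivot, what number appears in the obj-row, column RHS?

99

Ratio test on column x1 — row 1: entry 0 ≤ 0; row 2: 11/1 = 11. Minimum is 11 at row 2 (w2 leaves); pivot element 1.
Divide row 2 by 1; eliminate column x1 from the other rows.
obj-row update in column RHS: 0 − (-9)·11 = 99.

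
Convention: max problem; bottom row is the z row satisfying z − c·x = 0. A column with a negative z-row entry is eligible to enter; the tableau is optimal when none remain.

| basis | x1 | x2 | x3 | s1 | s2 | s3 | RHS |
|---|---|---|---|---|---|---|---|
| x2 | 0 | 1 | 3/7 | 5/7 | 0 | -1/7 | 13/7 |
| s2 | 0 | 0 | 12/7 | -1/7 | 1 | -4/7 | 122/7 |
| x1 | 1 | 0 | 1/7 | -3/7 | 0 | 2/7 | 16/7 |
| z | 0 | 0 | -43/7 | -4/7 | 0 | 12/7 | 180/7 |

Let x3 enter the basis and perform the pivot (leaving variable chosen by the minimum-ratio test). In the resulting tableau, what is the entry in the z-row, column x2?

Ratio test on column x3 — row 1: (13/7)/(3/7) = 13/3; row 2: (122/7)/(12/7) = 61/6; row 3: (16/7)/(1/7) = 16. Minimum is 13/3 at row 1 (x2 leaves); pivot element 3/7.
Divide row 1 by 3/7; eliminate column x3 from the other rows.
z-row update in column x2: 0 − (-43/7)·(7/3) = 43/3.

43/3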